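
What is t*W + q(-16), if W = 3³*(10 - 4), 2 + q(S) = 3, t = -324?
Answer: -52487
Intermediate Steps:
q(S) = 1 (q(S) = -2 + 3 = 1)
W = 162 (W = 27*6 = 162)
t*W + q(-16) = -324*162 + 1 = -52488 + 1 = -52487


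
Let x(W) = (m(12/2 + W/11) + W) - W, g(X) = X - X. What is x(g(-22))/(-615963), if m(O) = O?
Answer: -2/205321 ≈ -9.7408e-6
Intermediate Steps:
g(X) = 0
x(W) = 6 + W/11 (x(W) = ((12/2 + W/11) + W) - W = ((12*(1/2) + W*(1/11)) + W) - W = ((6 + W/11) + W) - W = (6 + 12*W/11) - W = 6 + W/11)
x(g(-22))/(-615963) = (6 + (1/11)*0)/(-615963) = (6 + 0)*(-1/615963) = 6*(-1/615963) = -2/205321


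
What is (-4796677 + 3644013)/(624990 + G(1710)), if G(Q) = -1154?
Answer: -288166/155959 ≈ -1.8477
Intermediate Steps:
(-4796677 + 3644013)/(624990 + G(1710)) = (-4796677 + 3644013)/(624990 - 1154) = -1152664/623836 = -1152664*1/623836 = -288166/155959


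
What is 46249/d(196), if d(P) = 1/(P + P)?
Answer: 18129608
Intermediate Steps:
d(P) = 1/(2*P)
46249/d(196) = 46249/(((½)/196)) = 46249/(((½)*(1/196))) = 46249/(1/392) = 46249*392 = 18129608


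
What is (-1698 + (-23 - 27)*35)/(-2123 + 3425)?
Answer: -1724/651 ≈ -2.6482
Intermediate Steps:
(-1698 + (-23 - 27)*35)/(-2123 + 3425) = (-1698 - 50*35)/1302 = (-1698 - 1750)*(1/1302) = -3448*1/1302 = -1724/651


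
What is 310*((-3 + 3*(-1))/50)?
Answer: -186/5 ≈ -37.200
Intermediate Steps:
310*((-3 + 3*(-1))/50) = 310*((-3 - 3)*(1/50)) = 310*(-6*1/50) = 310*(-3/25) = -186/5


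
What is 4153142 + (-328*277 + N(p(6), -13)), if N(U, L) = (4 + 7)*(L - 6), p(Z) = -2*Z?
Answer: 4062077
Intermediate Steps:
N(U, L) = -66 + 11*L (N(U, L) = 11*(-6 + L) = -66 + 11*L)
4153142 + (-328*277 + N(p(6), -13)) = 4153142 + (-328*277 + (-66 + 11*(-13))) = 4153142 + (-90856 + (-66 - 143)) = 4153142 + (-90856 - 209) = 4153142 - 91065 = 4062077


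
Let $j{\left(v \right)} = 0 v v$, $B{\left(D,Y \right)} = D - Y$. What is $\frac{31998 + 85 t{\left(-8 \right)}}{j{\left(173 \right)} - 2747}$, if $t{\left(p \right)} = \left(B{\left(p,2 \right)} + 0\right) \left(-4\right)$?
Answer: $- \frac{35398}{2747} \approx -12.886$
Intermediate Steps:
$j{\left(v \right)} = 0$ ($j{\left(v \right)} = 0 v = 0$)
$t{\left(p \right)} = 8 - 4 p$ ($t{\left(p \right)} = \left(\left(p - 2\right) + 0\right) \left(-4\right) = \left(\left(-2 + p\right) + 0\right) \left(-4\right) = \left(-2 + p\right) \left(-4\right) = 8 - 4 p$)
$\frac{31998 + 85 t{\left(-8 \right)}}{j{\left(173 \right)} - 2747} = \frac{31998 + 85 \left(8 - -32\right)}{0 - 2747} = \frac{31998 + 85 \left(8 + 32\right)}{-2747} = \left(31998 + 85 \cdot 40\right) \left(- \frac{1}{2747}\right) = \left(31998 + 3400\right) \left(- \frac{1}{2747}\right) = 35398 \left(- \frac{1}{2747}\right) = - \frac{35398}{2747}$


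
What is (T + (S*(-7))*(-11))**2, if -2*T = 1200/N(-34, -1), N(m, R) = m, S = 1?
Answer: 2588881/289 ≈ 8958.1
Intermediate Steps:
T = 300/17 (T = -600/(-34) = -600*(-1)/34 = -1/2*(-600/17) = 300/17 ≈ 17.647)
(T + (S*(-7))*(-11))**2 = (300/17 + (1*(-7))*(-11))**2 = (300/17 - 7*(-11))**2 = (300/17 + 77)**2 = (1609/17)**2 = 2588881/289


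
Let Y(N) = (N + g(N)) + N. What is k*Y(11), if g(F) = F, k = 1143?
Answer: 37719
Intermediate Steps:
Y(N) = 3*N (Y(N) = (N + N) + N = 2*N + N = 3*N)
k*Y(11) = 1143*(3*11) = 1143*33 = 37719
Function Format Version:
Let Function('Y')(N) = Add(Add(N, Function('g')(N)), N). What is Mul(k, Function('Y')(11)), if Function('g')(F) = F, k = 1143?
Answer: 37719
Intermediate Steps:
Function('Y')(N) = Mul(3, N) (Function('Y')(N) = Add(Add(N, N), N) = Add(Mul(2, N), N) = Mul(3, N))
Mul(k, Function('Y')(11)) = Mul(1143, Mul(3, 11)) = Mul(1143, 33) = 37719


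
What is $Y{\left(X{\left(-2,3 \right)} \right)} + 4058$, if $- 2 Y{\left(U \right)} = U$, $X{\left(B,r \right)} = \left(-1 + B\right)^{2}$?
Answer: $\frac{8107}{2} \approx 4053.5$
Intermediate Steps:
$Y{\left(U \right)} = - \frac{U}{2}$
$Y{\left(X{\left(-2,3 \right)} \right)} + 4058 = - \frac{\left(-1 - 2\right)^{2}}{2} + 4058 = - \frac{\left(-3\right)^{2}}{2} + 4058 = \left(- \frac{1}{2}\right) 9 + 4058 = - \frac{9}{2} + 4058 = \frac{8107}{2}$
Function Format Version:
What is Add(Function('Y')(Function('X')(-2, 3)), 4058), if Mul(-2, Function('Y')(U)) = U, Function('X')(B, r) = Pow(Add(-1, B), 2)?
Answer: Rational(8107, 2) ≈ 4053.5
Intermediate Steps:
Function('Y')(U) = Mul(Rational(-1, 2), U)
Add(Function('Y')(Function('X')(-2, 3)), 4058) = Add(Mul(Rational(-1, 2), Pow(Add(-1, -2), 2)), 4058) = Add(Mul(Rational(-1, 2), Pow(-3, 2)), 4058) = Add(Mul(Rational(-1, 2), 9), 4058) = Add(Rational(-9, 2), 4058) = Rational(8107, 2)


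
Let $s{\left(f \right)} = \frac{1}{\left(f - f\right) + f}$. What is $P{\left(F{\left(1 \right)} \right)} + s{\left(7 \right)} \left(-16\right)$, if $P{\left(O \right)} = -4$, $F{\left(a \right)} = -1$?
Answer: $- \frac{44}{7} \approx -6.2857$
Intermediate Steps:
$s{\left(f \right)} = \frac{1}{f}$ ($s{\left(f \right)} = \frac{1}{0 + f} = \frac{1}{f}$)
$P{\left(F{\left(1 \right)} \right)} + s{\left(7 \right)} \left(-16\right) = -4 + \frac{1}{7} \left(-16\right) = -4 - \frac{16}{7} = - \frac{44}{7}$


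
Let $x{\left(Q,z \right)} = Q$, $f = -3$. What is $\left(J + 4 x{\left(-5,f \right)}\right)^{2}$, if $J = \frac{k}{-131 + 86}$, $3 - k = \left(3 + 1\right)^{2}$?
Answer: $\frac{786769}{2025} \approx 388.53$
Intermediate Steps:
$k = -13$ ($k = 3 - \left(3 + 1\right)^{2} = 3 - 4^{2} = 3 - 16 = -13$)
$J = \frac{13}{45}$ ($J = - \frac{13}{-131 + 86} = - \frac{13}{-45} = \left(-13\right) \left(- \frac{1}{45}\right) = \frac{13}{45} \approx 0.28889$)
$\left(J + 4 x{\left(-5,f \right)}\right)^{2} = \left(\frac{13}{45} + 4 \left(-5\right)\right)^{2} = \left(\frac{13}{45} - 20\right)^{2} = \left(- \frac{887}{45}\right)^{2} = \frac{786769}{2025}$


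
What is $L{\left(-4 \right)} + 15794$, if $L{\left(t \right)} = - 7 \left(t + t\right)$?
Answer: $15850$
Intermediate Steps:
$L{\left(t \right)} = - 14 t$ ($L{\left(t \right)} = - 7 \cdot 2 t = - 14 t$)
$L{\left(-4 \right)} + 15794 = \left(-14\right) \left(-4\right) + 15794 = 56 + 15794 = 15850$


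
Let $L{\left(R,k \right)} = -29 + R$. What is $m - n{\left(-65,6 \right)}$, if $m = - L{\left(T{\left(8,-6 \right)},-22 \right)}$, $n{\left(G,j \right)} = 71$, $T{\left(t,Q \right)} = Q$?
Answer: $-36$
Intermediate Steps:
$m = 35$ ($m = - (-29 - 6) = \left(-1\right) \left(-35\right) = 35$)
$m - n{\left(-65,6 \right)} = 35 - 71 = -36$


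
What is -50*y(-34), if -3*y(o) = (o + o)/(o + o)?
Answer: 50/3 ≈ 16.667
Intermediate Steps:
y(o) = -⅓ (y(o) = -(o + o)/(3*(o + o)) = -2*o/(3*(2*o)) = -2*o*1/(2*o)/3 = -⅓*1 = -⅓)
-50*y(-34) = -50*(-⅓) = 50/3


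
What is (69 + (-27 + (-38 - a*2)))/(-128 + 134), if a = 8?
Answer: -2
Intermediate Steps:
(69 + (-27 + (-38 - a*2)))/(-128 + 134) = (69 + (-27 + (-38 - 8*2)))/(-128 + 134) = (69 + (-27 + (-38 - 1*16)))/6 = (69 + (-27 + (-38 - 16)))*(1/6) = (69 + (-27 - 54))*(1/6) = (69 - 81)*(1/6) = -12*1/6 = -2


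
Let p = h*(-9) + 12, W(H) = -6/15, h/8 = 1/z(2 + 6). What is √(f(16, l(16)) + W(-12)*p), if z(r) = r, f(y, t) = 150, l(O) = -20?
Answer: 2*√930/5 ≈ 12.198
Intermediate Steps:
h = 1 (h = 8/(2 + 6) = 8/8 = 8*(⅛) = 1)
W(H) = -⅖ (W(H) = -6*1/15 = -⅖)
p = 3 (p = 1*(-9) + 12 = -9 + 12 = 3)
√(f(16, l(16)) + W(-12)*p) = √(150 - ⅖*3) = √(150 - 6/5) = √(744/5) = 2*√930/5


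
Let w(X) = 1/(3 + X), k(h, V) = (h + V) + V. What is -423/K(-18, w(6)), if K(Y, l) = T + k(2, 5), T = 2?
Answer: -423/14 ≈ -30.214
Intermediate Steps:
k(h, V) = h + 2*V (k(h, V) = (V + h) + V = h + 2*V)
K(Y, l) = 14 (K(Y, l) = 2 + (2 + 2*5) = 2 + (2 + 10) = 2 + 12 = 14)
-423/K(-18, w(6)) = -423/14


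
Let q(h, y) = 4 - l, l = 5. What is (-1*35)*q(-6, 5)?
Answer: 35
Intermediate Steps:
q(h, y) = -1 (q(h, y) = 4 - 1*5 = 4 - 5 = -1)
(-1*35)*q(-6, 5) = -1*35*(-1) = -35*(-1) = 35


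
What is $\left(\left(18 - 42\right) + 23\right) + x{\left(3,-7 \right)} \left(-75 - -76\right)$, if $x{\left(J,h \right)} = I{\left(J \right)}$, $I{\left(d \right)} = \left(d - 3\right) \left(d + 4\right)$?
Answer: $-1$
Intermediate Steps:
$I{\left(d \right)} = \left(-3 + d\right) \left(4 + d\right)$
$x{\left(J,h \right)} = -12 + J + J^{2}$
$\left(\left(18 - 42\right) + 23\right) + x{\left(3,-7 \right)} \left(-75 - -76\right) = \left(\left(18 - 42\right) + 23\right) + \left(-12 + 3 + 3^{2}\right) \left(-75 - -76\right) = \left(-24 + 23\right) + \left(-12 + 3 + 9\right) \left(-75 + 76\right) = -1 + 0 \cdot 1 = -1 + 0 = -1$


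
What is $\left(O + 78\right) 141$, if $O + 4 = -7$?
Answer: $9447$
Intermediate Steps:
$O = -11$ ($O = -4 - 7 = -11$)
$\left(O + 78\right) 141 = \left(-11 + 78\right) 141 = 67 \cdot 141 = 9447$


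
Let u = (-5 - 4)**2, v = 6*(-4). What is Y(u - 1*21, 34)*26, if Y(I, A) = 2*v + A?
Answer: -364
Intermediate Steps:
v = -24
u = 81 (u = (-9)**2 = 81)
Y(I, A) = -48 + A (Y(I, A) = 2*(-24) + A = -48 + A)
Y(u - 1*21, 34)*26 = (-48 + 34)*26 = -14*26 = -364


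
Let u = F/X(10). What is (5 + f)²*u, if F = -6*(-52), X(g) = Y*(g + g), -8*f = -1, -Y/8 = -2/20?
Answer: 65559/128 ≈ 512.18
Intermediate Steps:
Y = ⅘ (Y = -(-16)/20 = -8*(-⅒) = ⅘ ≈ 0.80000)
f = ⅛ (f = -⅛*(-1) = ⅛ ≈ 0.12500)
X(g) = 8*g/5 (X(g) = 4*(g + g)/5 = 4*(2*g)/5 = 8*g/5)
F = 312
u = 39/2 (u = 312/(((8/5)*10)) = 312/16 = 312*(1/16) = 39/2 ≈ 19.500)
(5 + f)²*u = (5 + ⅛)²*(39/2) = (41/8)²*(39/2) = (1681/64)*(39/2) = 65559/128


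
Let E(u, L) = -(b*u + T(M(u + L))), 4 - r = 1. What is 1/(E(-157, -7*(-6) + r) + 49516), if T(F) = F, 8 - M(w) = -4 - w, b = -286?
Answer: 1/4714 ≈ 0.00021213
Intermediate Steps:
r = 3 (r = 4 - 1*1 = 4 - 1 = 3)
M(w) = 12 + w (M(w) = 8 - (-4 - w) = 8 + (4 + w) = 12 + w)
E(u, L) = -12 - L + 285*u (E(u, L) = -(-286*u + (12 + (u + L))) = -(-286*u + (12 + (L + u))) = -(-286*u + (12 + L + u)) = -(12 + L - 285*u) = -12 - L + 285*u)
1/(E(-157, -7*(-6) + r) + 49516) = 1/((-12 - (-7*(-6) + 3) + 285*(-157)) + 49516) = 1/((-12 - (42 + 3) - 44745) + 49516) = 1/((-12 - 1*45 - 44745) + 49516) = 1/((-12 - 45 - 44745) + 49516) = 1/(-44802 + 49516) = 1/4714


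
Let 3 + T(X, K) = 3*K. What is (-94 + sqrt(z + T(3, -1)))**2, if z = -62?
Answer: 8768 - 376*I*sqrt(17) ≈ 8768.0 - 1550.3*I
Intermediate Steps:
T(X, K) = -3 + 3*K
(-94 + sqrt(z + T(3, -1)))**2 = (-94 + sqrt(-62 + (-3 + 3*(-1))))**2 = (-94 + sqrt(-62 + (-3 - 3)))**2 = (-94 + sqrt(-62 - 6))**2 = (-94 + sqrt(-68))**2 = (-94 + 2*I*sqrt(17))**2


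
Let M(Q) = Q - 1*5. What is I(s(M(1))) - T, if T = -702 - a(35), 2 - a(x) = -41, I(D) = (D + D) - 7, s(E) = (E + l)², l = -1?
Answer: 788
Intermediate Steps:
M(Q) = -5 + Q (M(Q) = Q - 5 = -5 + Q)
s(E) = (-1 + E)² (s(E) = (E - 1)² = (-1 + E)²)
I(D) = -7 + 2*D (I(D) = 2*D - 7 = -7 + 2*D)
a(x) = 43 (a(x) = 2 - 1*(-41) = 2 + 41 = 43)
T = -745 (T = -702 - 1*43 = -702 - 43 = -745)
I(s(M(1))) - T = (-7 + 2*(-1 + (-5 + 1))²) - 1*(-745) = (-7 + 2*(-1 - 4)²) + 745 = (-7 + 2*(-5)²) + 745 = (-7 + 2*25) + 745 = (-7 + 50) + 745 = 43 + 745 = 788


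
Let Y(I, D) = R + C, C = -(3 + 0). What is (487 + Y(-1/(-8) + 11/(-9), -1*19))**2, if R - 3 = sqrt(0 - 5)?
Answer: (487 + I*sqrt(5))**2 ≈ 2.3716e+5 + 2178.0*I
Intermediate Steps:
C = -3 (C = -1*3 = -3)
R = 3 + I*sqrt(5) (R = 3 + sqrt(0 - 5) = 3 + sqrt(-5) = 3 + I*sqrt(5) ≈ 3.0 + 2.2361*I)
Y(I, D) = I*sqrt(5) (Y(I, D) = (3 + I*sqrt(5)) - 3 = I*sqrt(5))
(487 + Y(-1/(-8) + 11/(-9), -1*19))**2 = (487 + I*sqrt(5))**2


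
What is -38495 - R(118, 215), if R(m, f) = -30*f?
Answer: -32045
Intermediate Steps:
-38495 - R(118, 215) = -38495 - (-30)*215 = -38495 - 1*(-6450) = -38495 + 6450 = -32045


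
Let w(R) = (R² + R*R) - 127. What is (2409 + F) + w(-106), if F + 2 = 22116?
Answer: 46868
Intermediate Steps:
w(R) = -127 + 2*R² (w(R) = (R² + R²) - 127 = 2*R² - 127 = -127 + 2*R²)
F = 22114 (F = -2 + 22116 = 22114)
(2409 + F) + w(-106) = (2409 + 22114) + (-127 + 2*(-106)²) = 24523 + (-127 + 2*11236) = 24523 + (-127 + 22472) = 24523 + 22345 = 46868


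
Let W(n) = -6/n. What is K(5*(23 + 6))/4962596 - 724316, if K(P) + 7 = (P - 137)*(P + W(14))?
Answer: -25161413782305/34738172 ≈ -7.2432e+5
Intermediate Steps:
K(P) = -7 + (-137 + P)*(-3/7 + P) (K(P) = -7 + (P - 137)*(P - 6/14) = -7 + (-137 + P)*(P - 6*1/14) = -7 + (-137 + P)*(P - 3/7) = -7 + (-137 + P)*(-3/7 + P))
K(5*(23 + 6))/4962596 - 724316 = (362/7 + (5*(23 + 6))² - 4810*(23 + 6)/7)/4962596 - 724316 = (362/7 + (5*29)² - 4810*29/7)*(1/4962596) - 724316 = (362/7 + 145² - 962/7*145)*(1/4962596) - 724316 = (362/7 + 21025 - 139490/7)*(1/4962596) - 724316 = (8047/7)*(1/4962596) - 724316 = 8047/34738172 - 724316 = -25161413782305/34738172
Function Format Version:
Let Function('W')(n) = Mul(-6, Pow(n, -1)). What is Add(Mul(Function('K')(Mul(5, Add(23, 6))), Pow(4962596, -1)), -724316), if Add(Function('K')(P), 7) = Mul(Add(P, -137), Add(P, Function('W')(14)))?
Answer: Rational(-25161413782305, 34738172) ≈ -7.2432e+5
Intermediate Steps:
Function('K')(P) = Add(-7, Mul(Add(-137, P), Add(Rational(-3, 7), P))) (Function('K')(P) = Add(-7, Mul(Add(P, -137), Add(P, Mul(-6, Pow(14, -1))))) = Add(-7, Mul(Add(-137, P), Add(P, Mul(-6, Rational(1, 14))))) = Add(-7, Mul(Add(-137, P), Add(P, Rational(-3, 7)))) = Add(-7, Mul(Add(-137, P), Add(Rational(-3, 7), P))))
Add(Mul(Function('K')(Mul(5, Add(23, 6))), Pow(4962596, -1)), -724316) = Add(Mul(Add(Rational(362, 7), Pow(Mul(5, Add(23, 6)), 2), Mul(Rational(-962, 7), Mul(5, Add(23, 6)))), Pow(4962596, -1)), -724316) = Add(Mul(Add(Rational(362, 7), Pow(Mul(5, 29), 2), Mul(Rational(-962, 7), Mul(5, 29))), Rational(1, 4962596)), -724316) = Add(Mul(Add(Rational(362, 7), Pow(145, 2), Mul(Rational(-962, 7), 145)), Rational(1, 4962596)), -724316) = Add(Mul(Add(Rational(362, 7), 21025, Rational(-139490, 7)), Rational(1, 4962596)), -724316) = Add(Mul(Rational(8047, 7), Rational(1, 4962596)), -724316) = Add(Rational(8047, 34738172), -724316) = Rational(-25161413782305, 34738172)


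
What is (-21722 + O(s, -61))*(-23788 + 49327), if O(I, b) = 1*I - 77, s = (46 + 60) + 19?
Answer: -553532286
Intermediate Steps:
s = 125 (s = 106 + 19 = 125)
O(I, b) = -77 + I (O(I, b) = I - 77 = -77 + I)
(-21722 + O(s, -61))*(-23788 + 49327) = (-21722 + (-77 + 125))*(-23788 + 49327) = (-21722 + 48)*25539 = -21674*25539 = -553532286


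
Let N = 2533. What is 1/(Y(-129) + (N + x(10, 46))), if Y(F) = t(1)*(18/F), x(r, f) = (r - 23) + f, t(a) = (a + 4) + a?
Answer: 43/110302 ≈ 0.00038984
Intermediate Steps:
t(a) = 4 + 2*a (t(a) = (4 + a) + a = 4 + 2*a)
x(r, f) = -23 + f + r (x(r, f) = (-23 + r) + f = -23 + f + r)
Y(F) = 108/F (Y(F) = (4 + 2*1)*(18/F) = (4 + 2)*(18/F) = 6*(18/F) = 108/F)
1/(Y(-129) + (N + x(10, 46))) = 1/(108/(-129) + (2533 + (-23 + 46 + 10))) = 1/(108*(-1/129) + (2533 + 33)) = 1/(-36/43 + 2566) = 1/(110302/43) = 43/110302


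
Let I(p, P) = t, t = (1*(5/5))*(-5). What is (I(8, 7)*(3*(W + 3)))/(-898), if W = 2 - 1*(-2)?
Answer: 105/898 ≈ 0.11693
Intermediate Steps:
W = 4 (W = 2 + 2 = 4)
t = -5 (t = (1*(5*(⅕)))*(-5) = (1*1)*(-5) = 1*(-5) = -5)
I(p, P) = -5
(I(8, 7)*(3*(W + 3)))/(-898) = -15*(4 + 3)/(-898) = -15*7*(-1/898) = -5*21*(-1/898) = -105*(-1/898) = 105/898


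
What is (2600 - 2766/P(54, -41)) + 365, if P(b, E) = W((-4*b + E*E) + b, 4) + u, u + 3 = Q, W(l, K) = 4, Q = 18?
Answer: 53569/19 ≈ 2819.4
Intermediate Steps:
u = 15 (u = -3 + 18 = 15)
P(b, E) = 19 (P(b, E) = 4 + 15 = 19)
(2600 - 2766/P(54, -41)) + 365 = (2600 - 2766/19) + 365 = 46634/19 + 365 = 53569/19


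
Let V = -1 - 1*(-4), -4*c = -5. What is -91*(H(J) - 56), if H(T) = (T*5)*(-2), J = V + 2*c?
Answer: 10101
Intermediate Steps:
c = 5/4 (c = -¼*(-5) = 5/4 ≈ 1.2500)
V = 3 (V = -1 + 4 = 3)
J = 11/2 (J = 3 + 2*(5/4) = 3 + 5/2 = 11/2 ≈ 5.5000)
H(T) = -10*T (H(T) = (5*T)*(-2) = -10*T)
-91*(H(J) - 56) = -91*(-10*11/2 - 56) = -91*(-55 - 56) = -91*(-111) = 10101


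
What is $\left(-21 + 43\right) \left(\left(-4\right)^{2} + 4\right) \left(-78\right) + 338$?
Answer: $-33982$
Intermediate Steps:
$\left(-21 + 43\right) \left(\left(-4\right)^{2} + 4\right) \left(-78\right) + 338 = 22 \left(16 + 4\right) \left(-78\right) + 338 = 22 \cdot 20 \left(-78\right) + 338 = 440 \left(-78\right) + 338 = -34320 + 338 = -33982$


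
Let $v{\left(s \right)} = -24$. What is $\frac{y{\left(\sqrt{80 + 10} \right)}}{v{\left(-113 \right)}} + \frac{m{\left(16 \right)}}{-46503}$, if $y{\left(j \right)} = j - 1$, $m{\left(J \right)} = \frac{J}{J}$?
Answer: $\frac{15493}{372024} - \frac{\sqrt{10}}{8} \approx -0.35364$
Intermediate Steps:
$m{\left(J \right)} = 1$
$y{\left(j \right)} = -1 + j$
$\frac{y{\left(\sqrt{80 + 10} \right)}}{v{\left(-113 \right)}} + \frac{m{\left(16 \right)}}{-46503} = \frac{-1 + \sqrt{80 + 10}}{-24} + 1 \frac{1}{-46503} = \left(-1 + \sqrt{90}\right) \left(- \frac{1}{24}\right) + 1 \left(- \frac{1}{46503}\right) = \left(-1 + 3 \sqrt{10}\right) \left(- \frac{1}{24}\right) - \frac{1}{46503} = \left(\frac{1}{24} - \frac{\sqrt{10}}{8}\right) - \frac{1}{46503} = \frac{15493}{372024} - \frac{\sqrt{10}}{8}$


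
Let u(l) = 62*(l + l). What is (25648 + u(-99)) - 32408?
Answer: -19036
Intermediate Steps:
u(l) = 124*l (u(l) = 62*(2*l) = 124*l)
(25648 + u(-99)) - 32408 = (25648 + 124*(-99)) - 32408 = (25648 - 12276) - 32408 = 13372 - 32408 = -19036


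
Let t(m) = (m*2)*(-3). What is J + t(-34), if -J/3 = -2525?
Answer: 7779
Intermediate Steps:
t(m) = -6*m (t(m) = (2*m)*(-3) = -6*m)
J = 7575 (J = -3*(-2525) = 7575)
J + t(-34) = 7575 - 6*(-34) = 7575 + 204 = 7779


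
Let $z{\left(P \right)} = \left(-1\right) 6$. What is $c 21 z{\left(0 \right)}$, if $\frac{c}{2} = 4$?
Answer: $-1008$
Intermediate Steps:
$c = 8$ ($c = 2 \cdot 4 = 8$)
$z{\left(P \right)} = -6$
$c 21 z{\left(0 \right)} = 8 \cdot 21 \left(-6\right) = 168 \left(-6\right) = -1008$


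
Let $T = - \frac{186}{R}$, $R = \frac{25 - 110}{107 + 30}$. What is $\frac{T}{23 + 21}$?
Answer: $\frac{12741}{1870} \approx 6.8134$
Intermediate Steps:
$R = - \frac{85}{137} \approx -0.62044$
$T = \frac{25482}{85}$ ($T = - \frac{186}{- \frac{85}{137}} = \left(-186\right) \left(- \frac{137}{85}\right) = \frac{25482}{85} \approx 299.79$)
$\frac{T}{23 + 21} = \frac{1}{23 + 21} \cdot \frac{25482}{85} = \frac{1}{44} \cdot \frac{25482}{85} = \frac{12741}{1870}$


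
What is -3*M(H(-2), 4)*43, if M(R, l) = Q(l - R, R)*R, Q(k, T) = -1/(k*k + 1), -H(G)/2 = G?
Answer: 516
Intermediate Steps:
H(G) = -2*G
Q(k, T) = -1/(1 + k**2) (Q(k, T) = -1/(k**2 + 1) = -1/(1 + k**2))
M(R, l) = -R/(1 + (l - R)**2) (M(R, l) = (-1/(1 + (l - R)**2))*R = -R/(1 + (l - R)**2))
-3*M(H(-2), 4)*43 = -(-3)*(-2*(-2))/(1 + (-2*(-2) - 1*4)**2)*43 = -(-3)*4/(1 + (4 - 4)**2)*43 = -(-3)*4/(1 + 0**2)*43 = -(-3)*4/(1 + 0)*43 = -(-3)*4/1*43 = -(-3)*4*43 = -3*(-4)*43 = 12*43 = 516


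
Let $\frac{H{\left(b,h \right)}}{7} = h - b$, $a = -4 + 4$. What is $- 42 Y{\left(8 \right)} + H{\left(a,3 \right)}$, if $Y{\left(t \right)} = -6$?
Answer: $273$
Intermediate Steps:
$a = 0$
$H{\left(b,h \right)} = - 7 b + 7 h$ ($H{\left(b,h \right)} = 7 \left(h - b\right) = - 7 b + 7 h$)
$- 42 Y{\left(8 \right)} + H{\left(a,3 \right)} = \left(-42\right) \left(-6\right) + \left(\left(-7\right) 0 + 7 \cdot 3\right) = 252 + \left(0 + 21\right) = 252 + 21 = 273$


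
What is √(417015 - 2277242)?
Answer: I*√1860227 ≈ 1363.9*I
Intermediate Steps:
√(417015 - 2277242) = √(-1860227) = I*√1860227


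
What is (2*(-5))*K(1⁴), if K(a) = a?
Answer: -10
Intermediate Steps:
(2*(-5))*K(1⁴) = (2*(-5))*1⁴ = -10*1 = -10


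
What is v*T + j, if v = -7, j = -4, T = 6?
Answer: -46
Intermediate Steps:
v*T + j = -7*6 - 4 = -42 - 4 = -46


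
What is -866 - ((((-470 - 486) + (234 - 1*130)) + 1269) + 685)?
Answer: -1968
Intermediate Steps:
-866 - ((((-470 - 486) + (234 - 1*130)) + 1269) + 685) = -866 - (((-956 + (234 - 130)) + 1269) + 685) = -866 - (((-956 + 104) + 1269) + 685) = -866 - ((-852 + 1269) + 685) = -866 - (417 + 685) = -866 - 1*1102 = -866 - 1102 = -1968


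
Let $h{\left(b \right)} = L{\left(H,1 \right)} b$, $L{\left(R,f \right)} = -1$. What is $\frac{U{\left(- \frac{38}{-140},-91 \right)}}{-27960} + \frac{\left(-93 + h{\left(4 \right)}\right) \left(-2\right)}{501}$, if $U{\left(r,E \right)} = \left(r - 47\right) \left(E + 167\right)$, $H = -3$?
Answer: $\frac{14006761}{27237700} \approx 0.51424$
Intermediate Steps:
$h{\left(b \right)} = - b$
$U{\left(r,E \right)} = \left(-47 + r\right) \left(167 + E\right)$
$\frac{U{\left(- \frac{38}{-140},-91 \right)}}{-27960} + \frac{\left(-93 + h{\left(4 \right)}\right) \left(-2\right)}{501} = \frac{-7849 - -4277 + 167 \left(- \frac{38}{-140}\right) - 91 \left(- \frac{38}{-140}\right)}{-27960} + \frac{\left(-93 - 4\right) \left(-2\right)}{501} = \left(-7849 + 4277 + 167 \left(\left(-38\right) \left(- \frac{1}{140}\right)\right) - 91 \left(\left(-38\right) \left(- \frac{1}{140}\right)\right)\right) \left(- \frac{1}{27960}\right) + \left(-93 - 4\right) \left(-2\right) \frac{1}{501} = \left(-7849 + 4277 + 167 \cdot \frac{19}{70} - \frac{247}{10}\right) \left(- \frac{1}{27960}\right) + \left(-97\right) \left(-2\right) \frac{1}{501} = \left(-7849 + 4277 + \frac{3173}{70} - \frac{247}{10}\right) \left(- \frac{1}{27960}\right) + 194 \cdot \frac{1}{501} = \left(- \frac{124298}{35}\right) \left(- \frac{1}{27960}\right) + \frac{194}{501} = \frac{62149}{489300} + \frac{194}{501} = \frac{14006761}{27237700}$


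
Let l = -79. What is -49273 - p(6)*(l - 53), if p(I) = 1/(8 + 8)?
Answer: -197059/4 ≈ -49265.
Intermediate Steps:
p(I) = 1/16
-49273 - p(6)*(l - 53) = -49273 - (-79 - 53)/16 = -49273 - (-132)/16 = -49273 - 1*(-33/4) = -49273 + 33/4 = -197059/4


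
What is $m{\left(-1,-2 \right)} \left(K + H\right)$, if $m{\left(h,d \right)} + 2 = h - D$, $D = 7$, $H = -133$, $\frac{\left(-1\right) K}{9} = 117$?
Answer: $11860$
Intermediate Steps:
$K = -1053$ ($K = \left(-9\right) 117 = -1053$)
$m{\left(h,d \right)} = -9 + h$ ($m{\left(h,d \right)} = -2 + \left(h - 7\right) = -2 + \left(-7 + h\right) = -9 + h$)
$m{\left(-1,-2 \right)} \left(K + H\right) = \left(-9 - 1\right) \left(-1053 - 133\right) = \left(-10\right) \left(-1186\right) = 11860$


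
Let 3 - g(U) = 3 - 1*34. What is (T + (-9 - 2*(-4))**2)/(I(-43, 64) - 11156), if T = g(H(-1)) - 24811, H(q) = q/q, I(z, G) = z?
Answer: 24776/11199 ≈ 2.2123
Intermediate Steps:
H(q) = 1
g(U) = 34 (g(U) = 3 - (3 - 1*34) = 3 - (3 - 34) = 3 - 1*(-31) = 3 + 31 = 34)
T = -24777 (T = 34 - 24811 = -24777)
(T + (-9 - 2*(-4))**2)/(I(-43, 64) - 11156) = (-24777 + (-9 - 2*(-4))**2)/(-43 - 11156) = (-24777 + (-9 + 8)**2)/(-11199) = (-24777 + (-1)**2)*(-1/11199) = (-24777 + 1)*(-1/11199) = -24776*(-1/11199) = 24776/11199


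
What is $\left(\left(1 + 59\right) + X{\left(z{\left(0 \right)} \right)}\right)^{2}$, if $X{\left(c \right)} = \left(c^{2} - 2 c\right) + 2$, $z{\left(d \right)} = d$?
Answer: $3844$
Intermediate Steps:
$X{\left(c \right)} = 2 + c^{2} - 2 c$
$\left(\left(1 + 59\right) + X{\left(z{\left(0 \right)} \right)}\right)^{2} = \left(\left(1 + 59\right) + \left(2 + 0^{2} - 0\right)\right)^{2} = \left(60 + \left(2 + 0 + 0\right)\right)^{2} = \left(60 + 2\right)^{2} = 62^{2} = 3844$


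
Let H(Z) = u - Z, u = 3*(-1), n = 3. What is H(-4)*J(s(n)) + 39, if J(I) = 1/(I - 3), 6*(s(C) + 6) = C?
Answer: 661/17 ≈ 38.882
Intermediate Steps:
s(C) = -6 + C/6
u = -3
J(I) = 1/(-3 + I)
H(Z) = -3 - Z
H(-4)*J(s(n)) + 39 = (-3 - 1*(-4))/(-3 + (-6 + (⅙)*3)) + 39 = (-3 + 4)/(-3 + (-6 + ½)) + 39 = 1/(-3 - 11/2) + 39 = 1/(-17/2) + 39 = 1*(-2/17) + 39 = -2/17 + 39 = 661/17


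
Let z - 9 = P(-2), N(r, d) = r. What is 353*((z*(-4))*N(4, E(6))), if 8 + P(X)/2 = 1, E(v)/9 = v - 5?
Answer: 28240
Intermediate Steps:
E(v) = -45 + 9*v (E(v) = 9*(v - 5) = 9*(-5 + v) = -45 + 9*v)
P(X) = -14 (P(X) = -16 + 2*1 = -16 + 2 = -14)
z = -5 (z = 9 - 14 = -5)
353*((z*(-4))*N(4, E(6))) = 353*(-5*(-4)*4) = 353*(20*4) = 353*80 = 28240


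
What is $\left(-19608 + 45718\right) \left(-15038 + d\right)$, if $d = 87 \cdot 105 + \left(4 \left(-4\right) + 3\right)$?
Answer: $-154466760$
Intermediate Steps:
$d = 9122$ ($d = 9135 + \left(-16 + 3\right) = 9135 - 13 = 9122$)
$\left(-19608 + 45718\right) \left(-15038 + d\right) = \left(-19608 + 45718\right) \left(-15038 + 9122\right) = 26110 \left(-5916\right) = -154466760$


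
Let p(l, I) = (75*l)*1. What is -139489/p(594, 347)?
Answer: -139489/44550 ≈ -3.1311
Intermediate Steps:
p(l, I) = 75*l
-139489/p(594, 347) = -139489/(75*594) = -139489/44550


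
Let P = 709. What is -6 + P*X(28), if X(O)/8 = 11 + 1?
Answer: 68058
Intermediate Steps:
X(O) = 96 (X(O) = 8*(11 + 1) = 8*12 = 96)
-6 + P*X(28) = -6 + 709*96 = -6 + 68064 = 68058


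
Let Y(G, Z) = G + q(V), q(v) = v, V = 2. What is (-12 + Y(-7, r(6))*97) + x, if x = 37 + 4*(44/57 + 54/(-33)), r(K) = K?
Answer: -290588/627 ≈ -463.46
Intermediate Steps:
x = 21031/627 (x = 37 + 4*(44*(1/57) + 54*(-1/33)) = 37 + 4*(44/57 - 18/11) = 37 + 4*(-542/627) = 37 - 2168/627 = 21031/627 ≈ 33.542)
Y(G, Z) = 2 + G (Y(G, Z) = G + 2 = 2 + G)
(-12 + Y(-7, r(6))*97) + x = (-12 + (2 - 7)*97) + 21031/627 = (-12 - 5*97) + 21031/627 = (-12 - 485) + 21031/627 = -497 + 21031/627 = -290588/627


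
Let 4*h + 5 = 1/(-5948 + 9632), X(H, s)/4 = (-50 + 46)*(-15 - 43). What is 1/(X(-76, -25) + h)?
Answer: 14736/13656589 ≈ 0.0010790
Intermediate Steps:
X(H, s) = 928 (X(H, s) = 4*((-50 + 46)*(-15 - 43)) = 4*(-4*(-58)) = 4*232 = 928)
h = -18419/14736 (h = -5/4 + 1/(4*(-5948 + 9632)) = -5/4 + (¼)/3684 = -5/4 + (¼)*(1/3684) = -5/4 + 1/14736 = -18419/14736 ≈ -1.2499)
1/(X(-76, -25) + h) = 1/(928 - 18419/14736) = 1/(13656589/14736) = 14736/13656589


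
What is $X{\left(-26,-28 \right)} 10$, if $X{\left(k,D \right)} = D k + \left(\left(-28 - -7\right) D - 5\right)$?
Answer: $13110$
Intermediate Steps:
$X{\left(k,D \right)} = -5 - 21 D + D k$ ($X{\left(k,D \right)} = D k + \left(\left(-28 + 7\right) D - 5\right) = D k - \left(5 + 21 D\right) = -5 - 21 D + D k$)
$X{\left(-26,-28 \right)} 10 = \left(-5 - -588 - -728\right) 10 = \left(-5 + 588 + 728\right) 10 = 1311 \cdot 10 = 13110$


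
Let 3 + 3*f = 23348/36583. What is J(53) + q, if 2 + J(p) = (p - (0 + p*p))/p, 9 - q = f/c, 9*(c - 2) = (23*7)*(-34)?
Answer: -8982117363/199596848 ≈ -45.001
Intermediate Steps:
f = -86401/109749 (f = -1 + (23348/36583)/3 = -1 + (23348*(1/36583))/3 = -1 + (1/3)*(23348/36583) = -1 + 23348/109749 = -86401/109749 ≈ -0.78726)
c = -5456/9 (c = 2 + ((23*7)*(-34))/9 = 2 + (161*(-34))/9 = 2 + (1/9)*(-5474) = 2 - 5474/9 = -5456/9 ≈ -606.22)
q = 1796112429/199596848 (q = 9 - (-86401)/(109749*(-5456/9)) = 9 - (-86401)*(-9)/(109749*5456) = 9 - 1*259203/199596848 = 9 - 259203/199596848 = 1796112429/199596848 ≈ 8.9987)
J(p) = -2 + (p - p**2)/p (J(p) = -2 + (p - (0 + p*p))/p = -2 + (p - (0 + p**2))/p = -2 + (p - p**2)/p)
J(53) + q = (-1 - 1*53) + 1796112429/199596848 = (-1 - 53) + 1796112429/199596848 = -54 + 1796112429/199596848 = -8982117363/199596848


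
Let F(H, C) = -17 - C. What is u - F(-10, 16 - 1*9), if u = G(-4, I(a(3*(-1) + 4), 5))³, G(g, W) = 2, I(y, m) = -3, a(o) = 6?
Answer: 32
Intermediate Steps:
u = 8 (u = 2³ = 8)
u - F(-10, 16 - 1*9) = 8 - (-17 - (16 - 1*9)) = 8 - (-17 - (16 - 9)) = 8 - (-17 - 1*7) = 8 - (-17 - 7) = 8 - 1*(-24) = 8 + 24 = 32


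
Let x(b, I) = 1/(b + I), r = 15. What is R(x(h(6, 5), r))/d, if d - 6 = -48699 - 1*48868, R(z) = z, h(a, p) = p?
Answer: -1/1951220 ≈ -5.1250e-7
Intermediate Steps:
x(b, I) = 1/(I + b)
d = -97561 (d = 6 + (-48699 - 1*48868) = 6 + (-48699 - 48868) = 6 - 97567 = -97561)
R(x(h(6, 5), r))/d = 1/((15 + 5)*(-97561)) = -1/97561/20 = (1/20)*(-1/97561) = -1/1951220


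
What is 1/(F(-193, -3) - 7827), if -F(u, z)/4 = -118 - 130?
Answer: -1/6835 ≈ -0.00014631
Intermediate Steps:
F(u, z) = 992 (F(u, z) = -4*(-118 - 130) = -4*(-248) = 992)
1/(F(-193, -3) - 7827) = 1/(992 - 7827) = 1/(-6835) = -1/6835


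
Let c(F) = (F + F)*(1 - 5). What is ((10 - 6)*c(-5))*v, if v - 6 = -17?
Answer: -1760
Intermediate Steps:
v = -11 (v = 6 - 17 = -11)
c(F) = -8*F (c(F) = (2*F)*(-4) = -8*F)
((10 - 6)*c(-5))*v = ((10 - 6)*(-8*(-5)))*(-11) = (4*40)*(-11) = 160*(-11) = -1760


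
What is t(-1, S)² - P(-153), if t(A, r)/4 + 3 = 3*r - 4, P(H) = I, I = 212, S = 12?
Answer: 13244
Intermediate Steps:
P(H) = 212
t(A, r) = -28 + 12*r (t(A, r) = -12 + 4*(3*r - 4) = -12 + 4*(-4 + 3*r) = -12 + (-16 + 12*r) = -28 + 12*r)
t(-1, S)² - P(-153) = (-28 + 12*12)² - 1*212 = (-28 + 144)² - 212 = 116² - 212 = 13456 - 212 = 13244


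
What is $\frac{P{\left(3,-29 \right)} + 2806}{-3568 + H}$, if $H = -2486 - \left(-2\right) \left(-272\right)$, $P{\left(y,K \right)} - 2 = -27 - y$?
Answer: $- \frac{1389}{3299} \approx -0.42104$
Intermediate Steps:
$P{\left(y,K \right)} = -25 - y$ ($P{\left(y,K \right)} = 2 - \left(27 + y\right) = -25 - y$)
$H = -3030$ ($H = -2486 - 544 = -3030$)
$\frac{P{\left(3,-29 \right)} + 2806}{-3568 + H} = \frac{\left(-25 - 3\right) + 2806}{-3568 - 3030} = \frac{\left(-25 - 3\right) + 2806}{-6598} = \left(-28 + 2806\right) \left(- \frac{1}{6598}\right) = 2778 \left(- \frac{1}{6598}\right) = - \frac{1389}{3299}$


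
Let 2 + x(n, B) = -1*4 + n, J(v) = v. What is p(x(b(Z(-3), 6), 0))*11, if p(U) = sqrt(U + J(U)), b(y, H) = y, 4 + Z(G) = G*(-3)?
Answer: 11*I*sqrt(2) ≈ 15.556*I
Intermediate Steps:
Z(G) = -4 - 3*G (Z(G) = -4 + G*(-3) = -4 - 3*G)
x(n, B) = -6 + n (x(n, B) = -2 + (-1*4 + n) = -2 + (-4 + n) = -6 + n)
p(U) = sqrt(2)*sqrt(U) (p(U) = sqrt(U + U) = sqrt(2*U) = sqrt(2)*sqrt(U))
p(x(b(Z(-3), 6), 0))*11 = (sqrt(2)*sqrt(-6 + (-4 - 3*(-3))))*11 = (sqrt(2)*sqrt(-6 + (-4 + 9)))*11 = (sqrt(2)*sqrt(-6 + 5))*11 = (sqrt(2)*sqrt(-1))*11 = (sqrt(2)*I)*11 = (I*sqrt(2))*11 = 11*I*sqrt(2)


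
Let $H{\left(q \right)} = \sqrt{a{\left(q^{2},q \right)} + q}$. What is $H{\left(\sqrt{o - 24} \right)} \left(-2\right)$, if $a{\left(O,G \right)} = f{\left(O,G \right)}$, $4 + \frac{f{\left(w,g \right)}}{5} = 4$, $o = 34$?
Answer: $- 2 \sqrt[4]{10} \approx -3.5566$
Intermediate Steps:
$f{\left(w,g \right)} = 0$ ($f{\left(w,g \right)} = -20 + 5 \cdot 4 = -20 + 20 = 0$)
$a{\left(O,G \right)} = 0$
$H{\left(q \right)} = \sqrt{q}$ ($H{\left(q \right)} = \sqrt{0 + q} = \sqrt{q}$)
$H{\left(\sqrt{o - 24} \right)} \left(-2\right) = \sqrt{\sqrt{34 - 24}} \left(-2\right) = \sqrt{\sqrt{10}} \left(-2\right) = \sqrt[4]{10} \left(-2\right) = - 2 \sqrt[4]{10}$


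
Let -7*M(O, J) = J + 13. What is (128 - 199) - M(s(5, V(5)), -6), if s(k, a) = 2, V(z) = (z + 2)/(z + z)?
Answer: -70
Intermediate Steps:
V(z) = (2 + z)/(2*z) (V(z) = (2 + z)/((2*z)) = (2 + z)*(1/(2*z)) = (2 + z)/(2*z))
M(O, J) = -13/7 - J/7 (M(O, J) = -(J + 13)/7 = -(13 + J)/7 = -13/7 - J/7)
(128 - 199) - M(s(5, V(5)), -6) = (128 - 199) - (-13/7 - 1/7*(-6)) = -71 - (-13/7 + 6/7) = -71 - 1*(-1) = -71 + 1 = -70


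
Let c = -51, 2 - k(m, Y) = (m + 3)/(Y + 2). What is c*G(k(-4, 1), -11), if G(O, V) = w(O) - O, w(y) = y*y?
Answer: -476/3 ≈ -158.67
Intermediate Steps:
k(m, Y) = 2 - (3 + m)/(2 + Y) (k(m, Y) = 2 - (m + 3)/(Y + 2) = 2 - (3 + m)/(2 + Y))
w(y) = y²
G(O, V) = O² - O
c*G(k(-4, 1), -11) = -51*(1 - 1*(-4) + 2*1)/(2 + 1)*(-1 + (1 - 1*(-4) + 2*1)/(2 + 1)) = -51*(1 + 4 + 2)/3*(-1 + (1 + 4 + 2)/3) = -51*(⅓)*7*(-1 + (⅓)*7) = -119*(-1 + 7/3) = -119*4/3 = -51*28/9 = -476/3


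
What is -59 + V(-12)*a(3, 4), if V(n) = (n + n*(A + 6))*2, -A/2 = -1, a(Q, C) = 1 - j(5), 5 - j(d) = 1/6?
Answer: 769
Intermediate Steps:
j(d) = 29/6 (j(d) = 5 - 1/6 = 5 - 1*⅙ = 5 - ⅙ = 29/6)
a(Q, C) = -23/6 (a(Q, C) = 1 - 1*29/6 = 1 - 29/6 = -23/6)
A = 2 (A = -2*(-1) = 2)
V(n) = 18*n (V(n) = (n + n*(2 + 6))*2 = (n + n*8)*2 = (n + 8*n)*2 = (9*n)*2 = 18*n)
-59 + V(-12)*a(3, 4) = -59 + (18*(-12))*(-23/6) = -59 - 216*(-23/6) = -59 + 828 = 769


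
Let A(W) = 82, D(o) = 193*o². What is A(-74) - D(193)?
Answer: -7188975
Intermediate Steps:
A(-74) - D(193) = 82 - 193*193² = 82 - 193*37249 = 82 - 1*7189057 = 82 - 7189057 = -7188975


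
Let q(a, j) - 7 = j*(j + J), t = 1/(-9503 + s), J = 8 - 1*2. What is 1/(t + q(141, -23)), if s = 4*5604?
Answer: 12913/5139375 ≈ 0.0025126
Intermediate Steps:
J = 6 (J = 8 - 2 = 6)
s = 22416
t = 1/12913 (t = 1/(-9503 + 22416) = 1/12913 ≈ 7.7441e-5)
q(a, j) = 7 + j*(6 + j) (q(a, j) = 7 + j*(j + 6) = 7 + j*(6 + j))
1/(t + q(141, -23)) = 1/(1/12913 + (7 + (-23)² + 6*(-23))) = 1/(1/12913 + (7 + 529 - 138)) = 1/(1/12913 + 398) = 1/(5139375/12913) = 12913/5139375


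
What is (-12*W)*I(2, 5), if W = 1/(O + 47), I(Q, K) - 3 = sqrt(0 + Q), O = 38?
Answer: -36/85 - 12*sqrt(2)/85 ≈ -0.62318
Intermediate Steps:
I(Q, K) = 3 + sqrt(Q) (I(Q, K) = 3 + sqrt(0 + Q) = 3 + sqrt(Q))
W = 1/85 (W = 1/(38 + 47) = 1/85 ≈ 0.011765)
(-12*W)*I(2, 5) = (-12*1/85)*(3 + sqrt(2)) = -12*(3 + sqrt(2))/85 = -36/85 - 12*sqrt(2)/85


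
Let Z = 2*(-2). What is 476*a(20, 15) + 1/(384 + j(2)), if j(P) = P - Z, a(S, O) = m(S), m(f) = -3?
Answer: -556919/390 ≈ -1428.0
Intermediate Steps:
Z = -4
a(S, O) = -3
j(P) = 4 + P (j(P) = P - 1*(-4) = P + 4 = 4 + P)
476*a(20, 15) + 1/(384 + j(2)) = 476*(-3) + 1/(384 + (4 + 2)) = -1428 + 1/(384 + 6) = -1428 + 1/390 = -556919/390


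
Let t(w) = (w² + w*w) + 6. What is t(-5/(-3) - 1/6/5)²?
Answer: 26020201/202500 ≈ 128.49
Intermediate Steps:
t(w) = 6 + 2*w² (t(w) = (w² + w²) + 6 = 2*w² + 6 = 6 + 2*w²)
t(-5/(-3) - 1/6/5)² = (6 + 2*(-5/(-3) - 1/6/5)²)² = (6 + 2*(-5*(-⅓) - 1*⅙*(⅕))²)² = (6 + 2*(5/3 - ⅙*⅕)²)² = (6 + 2*(5/3 - 1/30)²)² = (6 + 2*(49/30)²)² = (6 + 2*(2401/900))² = (6 + 2401/450)² = (5101/450)² = 26020201/202500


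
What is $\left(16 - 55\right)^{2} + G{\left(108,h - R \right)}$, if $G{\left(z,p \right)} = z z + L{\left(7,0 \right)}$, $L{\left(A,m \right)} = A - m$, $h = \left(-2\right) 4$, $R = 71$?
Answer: $13192$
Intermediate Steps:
$h = -8$
$G{\left(z,p \right)} = 7 + z^{2}$ ($G{\left(z,p \right)} = z z + \left(7 - 0\right) = z^{2} + \left(7 + 0\right) = z^{2} + 7 = 7 + z^{2}$)
$\left(16 - 55\right)^{2} + G{\left(108,h - R \right)} = \left(16 - 55\right)^{2} + \left(7 + 108^{2}\right) = \left(-39\right)^{2} + \left(7 + 11664\right) = 1521 + 11671 = 13192$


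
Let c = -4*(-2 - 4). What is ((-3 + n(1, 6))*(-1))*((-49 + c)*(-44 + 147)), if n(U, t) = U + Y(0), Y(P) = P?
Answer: -5150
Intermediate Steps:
c = 24 (c = -4*(-6) = 24)
n(U, t) = U (n(U, t) = U + 0 = U)
((-3 + n(1, 6))*(-1))*((-49 + c)*(-44 + 147)) = ((-3 + 1)*(-1))*((-49 + 24)*(-44 + 147)) = (-2*(-1))*(-25*103) = 2*(-2575) = -5150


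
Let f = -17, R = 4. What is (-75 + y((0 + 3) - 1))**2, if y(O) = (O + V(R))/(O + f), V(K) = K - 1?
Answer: 51076/9 ≈ 5675.1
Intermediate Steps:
V(K) = -1 + K
y(O) = (3 + O)/(-17 + O) (y(O) = (O + (-1 + 4))/(O - 17) = (O + 3)/(-17 + O) = (3 + O)/(-17 + O))
(-75 + y((0 + 3) - 1))**2 = (-75 + (3 + ((0 + 3) - 1))/(-17 + ((0 + 3) - 1)))**2 = (-75 + (3 + (3 - 1))/(-17 + (3 - 1)))**2 = (-75 + (3 + 2)/(-17 + 2))**2 = (-75 + 5/(-15))**2 = (-75 - 1/15*5)**2 = (-75 - 1/3)**2 = (-226/3)**2 = 51076/9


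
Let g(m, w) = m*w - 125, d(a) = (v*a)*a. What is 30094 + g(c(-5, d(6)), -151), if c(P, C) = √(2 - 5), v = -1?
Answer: 29969 - 151*I*√3 ≈ 29969.0 - 261.54*I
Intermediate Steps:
d(a) = -a² (d(a) = (-a)*a = -a²)
c(P, C) = I*√3 (c(P, C) = √(-3) = I*√3)
g(m, w) = -125 + m*w
30094 + g(c(-5, d(6)), -151) = 30094 + (-125 + (I*√3)*(-151)) = 30094 + (-125 - 151*I*√3) = 29969 - 151*I*√3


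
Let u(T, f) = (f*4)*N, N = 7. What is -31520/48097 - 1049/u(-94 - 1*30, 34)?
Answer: -1642057/934456 ≈ -1.7572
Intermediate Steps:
u(T, f) = 28*f (u(T, f) = (f*4)*7 = (4*f)*7 = 28*f)
-31520/48097 - 1049/u(-94 - 1*30, 34) = -31520/48097 - 1049/(28*34) = -31520*1/48097 - 1049/952 = -31520/48097 - 1049*1/952 = -31520/48097 - 1049/952 = -1642057/934456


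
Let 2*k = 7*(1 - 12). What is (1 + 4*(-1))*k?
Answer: 231/2 ≈ 115.50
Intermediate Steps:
k = -77/2 (k = (7*(1 - 12))/2 = (7*(-11))/2 = (1/2)*(-77) = -77/2 ≈ -38.500)
(1 + 4*(-1))*k = (1 + 4*(-1))*(-77/2) = (1 - 4)*(-77/2) = -3*(-77/2) = 231/2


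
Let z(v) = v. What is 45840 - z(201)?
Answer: 45639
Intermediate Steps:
45840 - z(201) = 45840 - 1*201 = 45840 - 201 = 45639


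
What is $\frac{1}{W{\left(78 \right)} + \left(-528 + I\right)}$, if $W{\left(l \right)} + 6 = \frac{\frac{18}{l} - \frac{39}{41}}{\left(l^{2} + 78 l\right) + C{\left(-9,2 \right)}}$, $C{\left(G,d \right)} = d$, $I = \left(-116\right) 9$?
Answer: $- \frac{3243305}{5117935482} \approx -0.00063371$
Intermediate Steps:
$I = -1044$
$W{\left(l \right)} = -6 + \frac{- \frac{39}{41} + \frac{18}{l}}{2 + l^{2} + 78 l}$ ($W{\left(l \right)} = -6 + \frac{\frac{18}{l} - \frac{39}{41}}{\left(l^{2} + 78 l\right) + 2} = -6 + \frac{\frac{18}{l} - \frac{39}{41}}{2 + l^{2} + 78 l} = -6 + \frac{- \frac{39}{41} + \frac{18}{l}}{2 + l^{2} + 78 l}$)
$\frac{1}{W{\left(78 \right)} + \left(-528 + I\right)} = \frac{1}{\frac{3 \left(246 - 6396 \cdot 78^{2} - 13806 - 82 \cdot 78^{3}\right)}{41 \cdot 78 \left(2 + 78^{2} + 78 \cdot 78\right)} - 1572} = \frac{1}{\frac{3}{41} \cdot \frac{1}{78} \frac{1}{2 + 6084 + 6084} \left(246 - 38913264 - 13806 - 38913264\right) - 1572} = \frac{1}{\frac{3}{41} \cdot \frac{1}{78} \cdot \frac{1}{12170} \left(246 - 38913264 - 13806 - 38913264\right) - 1572} = \frac{1}{\frac{3}{41} \cdot \frac{1}{78} \cdot \frac{1}{12170} \left(-77840088\right) - 1572} = \frac{1}{- \frac{19460022}{3243305} - 1572} = \frac{1}{- \frac{5117935482}{3243305}} = - \frac{3243305}{5117935482}$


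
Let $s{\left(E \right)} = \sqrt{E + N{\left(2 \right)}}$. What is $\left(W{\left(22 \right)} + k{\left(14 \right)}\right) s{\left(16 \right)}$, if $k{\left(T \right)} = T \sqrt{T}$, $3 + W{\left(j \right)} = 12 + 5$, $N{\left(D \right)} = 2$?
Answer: $42 \sqrt{2} \left(1 + \sqrt{14}\right) \approx 281.64$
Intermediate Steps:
$W{\left(j \right)} = 14$ ($W{\left(j \right)} = -3 + \left(12 + 5\right) = -3 + 17 = 14$)
$s{\left(E \right)} = \sqrt{2 + E}$ ($s{\left(E \right)} = \sqrt{E + 2} = \sqrt{2 + E}$)
$k{\left(T \right)} = T^{\frac{3}{2}}$
$\left(W{\left(22 \right)} + k{\left(14 \right)}\right) s{\left(16 \right)} = \left(14 + 14^{\frac{3}{2}}\right) \sqrt{2 + 16} = \left(14 + 14 \sqrt{14}\right) \sqrt{18} = \left(14 + 14 \sqrt{14}\right) 3 \sqrt{2} = 3 \sqrt{2} \left(14 + 14 \sqrt{14}\right)$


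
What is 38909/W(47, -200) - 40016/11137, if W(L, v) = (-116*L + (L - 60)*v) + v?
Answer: -11335885/693676 ≈ -16.342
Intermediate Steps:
W(L, v) = v - 116*L + v*(-60 + L) (W(L, v) = (-116*L + (-60 + L)*v) + v = (-116*L + v*(-60 + L)) + v = v - 116*L + v*(-60 + L))
38909/W(47, -200) - 40016/11137 = 38909/(-116*47 - 59*(-200) + 47*(-200)) - 40016/11137 = 38909/(-5452 + 11800 - 9400) - 40016*1/11137 = 38909/(-3052) - 40016/11137 = 38909*(-1/3052) - 40016/11137 = -38909/3052 - 40016/11137 = -11335885/693676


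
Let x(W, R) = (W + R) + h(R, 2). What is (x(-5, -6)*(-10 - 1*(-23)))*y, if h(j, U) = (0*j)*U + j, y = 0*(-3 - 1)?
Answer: 0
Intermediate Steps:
y = 0 (y = 0*(-4) = 0)
h(j, U) = j (h(j, U) = 0*U + j = 0 + j = j)
x(W, R) = W + 2*R (x(W, R) = (W + R) + R = (R + W) + R = W + 2*R)
(x(-5, -6)*(-10 - 1*(-23)))*y = ((-5 + 2*(-6))*(-10 - 1*(-23)))*0 = ((-5 - 12)*(-10 + 23))*0 = -17*13*0 = -221*0 = 0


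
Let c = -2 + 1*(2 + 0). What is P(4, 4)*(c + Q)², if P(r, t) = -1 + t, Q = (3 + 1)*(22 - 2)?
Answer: 19200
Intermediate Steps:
Q = 80 (Q = 4*20 = 80)
c = 0 (c = -2 + 1*2 = -2 + 2 = 0)
P(4, 4)*(c + Q)² = (-1 + 4)*(0 + 80)² = 3*80² = 3*6400 = 19200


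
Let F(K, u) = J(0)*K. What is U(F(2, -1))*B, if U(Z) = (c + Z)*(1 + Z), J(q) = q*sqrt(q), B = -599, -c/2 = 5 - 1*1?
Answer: 4792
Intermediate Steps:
c = -8 (c = -2*(5 - 1*1) = -2*(5 - 1) = -2*4 = -8)
J(q) = q**(3/2)
F(K, u) = 0 (F(K, u) = 0**(3/2)*K = 0*K = 0)
U(Z) = (1 + Z)*(-8 + Z) (U(Z) = (-8 + Z)*(1 + Z) = (1 + Z)*(-8 + Z))
U(F(2, -1))*B = (-8 + 0**2 - 7*0)*(-599) = (-8 + 0 + 0)*(-599) = -8*(-599) = 4792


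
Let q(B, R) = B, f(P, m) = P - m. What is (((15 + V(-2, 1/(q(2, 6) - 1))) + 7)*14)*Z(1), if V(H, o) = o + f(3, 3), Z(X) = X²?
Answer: 322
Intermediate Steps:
V(H, o) = o (V(H, o) = o + (3 - 1*3) = o + (3 - 3) = o + 0 = o)
(((15 + V(-2, 1/(q(2, 6) - 1))) + 7)*14)*Z(1) = (((15 + 1/(2 - 1)) + 7)*14)*1² = (((15 + 1/1) + 7)*14)*1 = (((15 + 1) + 7)*14)*1 = ((16 + 7)*14)*1 = (23*14)*1 = 322*1 = 322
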